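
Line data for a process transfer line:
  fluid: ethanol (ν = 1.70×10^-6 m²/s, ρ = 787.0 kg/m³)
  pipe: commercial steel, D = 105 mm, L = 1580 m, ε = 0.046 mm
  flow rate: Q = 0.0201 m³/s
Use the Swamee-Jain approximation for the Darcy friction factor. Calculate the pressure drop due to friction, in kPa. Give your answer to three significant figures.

V = 4Q/(πD²) = 4·0.0201/(π·0.105²) = 2.321 m/s
Re = VD/ν = 2.321·0.105/1.70×10^-6 = 1.43×10^5 → turbulent
ε/D = 0.046/105 = 4.38×10^-4
Swamee-Jain: f = 0.01926
h_f = f(L/D)V²/(2g) = 0.01926·(1580/0.105)·2.321²/(2·9.81) = 79.60 m
Δp = ρg·h_f = 787.0·9.81·79.60 = 614.6 kPa

Δp ≈ 615 kPa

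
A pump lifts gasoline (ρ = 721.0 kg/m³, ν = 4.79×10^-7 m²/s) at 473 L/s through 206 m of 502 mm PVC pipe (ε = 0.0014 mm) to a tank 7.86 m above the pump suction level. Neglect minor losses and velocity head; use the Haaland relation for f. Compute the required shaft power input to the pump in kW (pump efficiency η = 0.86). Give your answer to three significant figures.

V = 4Q/(πD²) = 2.390 m/s; Re = 2.50×10^6; ε/D = 2.79×10^-6; f = 0.01007
h_f = f(L/D)V²/2g = 1.203 m
Total head H = z + h_f = 7.86 + 1.203 = 9.063 m
P_hyd = ρgQH = 721.0·9.81·0.473·9.063 = 30.32 kW
P_shaft = P_hyd/η = 30.32/0.86 = 35.26 kW

P_shaft ≈ 35.3 kW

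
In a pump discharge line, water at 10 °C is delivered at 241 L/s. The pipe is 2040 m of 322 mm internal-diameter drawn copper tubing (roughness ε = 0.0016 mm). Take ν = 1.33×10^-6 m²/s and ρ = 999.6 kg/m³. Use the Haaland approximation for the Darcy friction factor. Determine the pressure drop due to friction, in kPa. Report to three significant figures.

V = 4Q/(πD²) = 4·0.241/(π·0.322²) = 2.959 m/s
Re = VD/ν = 2.959·0.322/1.33×10^-6 = 7.17×10^5 → turbulent
ε/D = 0.0016/322 = 4.97×10^-6
Haaland: f = 0.01233
h_f = f(L/D)V²/(2g) = 0.01233·(2040/0.322)·2.959²/(2·9.81) = 34.88 m
Δp = ρg·h_f = 999.6·9.81·34.88 = 342.0 kPa

Δp ≈ 342 kPa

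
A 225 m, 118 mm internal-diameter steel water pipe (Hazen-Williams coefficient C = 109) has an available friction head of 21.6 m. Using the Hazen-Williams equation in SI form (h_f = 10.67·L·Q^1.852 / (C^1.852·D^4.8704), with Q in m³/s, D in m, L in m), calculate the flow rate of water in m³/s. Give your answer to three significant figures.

Rearranging: Q = [h_f·C^1.852·D^4.8704 / (10.67·L)]^(1/1.852)
Q = [21.6·109^1.852·0.118^4.8704 / (10.67·225)]^0.540 = 0.03104 m³/s

Q ≈ 0.0310 m³/s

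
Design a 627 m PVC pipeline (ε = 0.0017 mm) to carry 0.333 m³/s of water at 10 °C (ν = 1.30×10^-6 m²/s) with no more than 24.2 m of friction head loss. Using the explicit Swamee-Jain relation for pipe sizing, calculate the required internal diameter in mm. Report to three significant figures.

D ≈ 311 mm

Swamee-Jain (Type III): D = 0.66·[ε^1.25·(LQ²/(gh_f))^4.75 + ν·Q^9.4·(L/(gh_f))^5.2]^0.04
LQ²/(gh_f) = 0.2929; L/(gh_f) = 2.641
Term 1 = ε^1.25·(…)^4.75 = 1.80×10^-10; Term 2 = ν·Q^9.4·(…)^5.2 = 6.58×10^-9
D = 0.66·(1.80×10^-10 + 6.58×10^-9)^0.04 = 0.3110 m = 311 mm
Check: V = 4.38 m/s, Re = 1.05×10^6, f = 0.01166, h_f = 23.0 m ≈ 24.2 m ✓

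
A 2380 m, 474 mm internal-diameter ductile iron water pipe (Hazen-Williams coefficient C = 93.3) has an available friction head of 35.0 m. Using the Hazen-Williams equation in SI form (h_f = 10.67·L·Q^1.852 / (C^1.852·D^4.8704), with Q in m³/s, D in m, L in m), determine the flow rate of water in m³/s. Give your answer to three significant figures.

Rearranging: Q = [h_f·C^1.852·D^4.8704 / (10.67·L)]^(1/1.852)
Q = [35.0·93.3^1.852·0.474^4.8704 / (10.67·2380)]^0.540 = 0.3738 m³/s

Q ≈ 0.374 m³/s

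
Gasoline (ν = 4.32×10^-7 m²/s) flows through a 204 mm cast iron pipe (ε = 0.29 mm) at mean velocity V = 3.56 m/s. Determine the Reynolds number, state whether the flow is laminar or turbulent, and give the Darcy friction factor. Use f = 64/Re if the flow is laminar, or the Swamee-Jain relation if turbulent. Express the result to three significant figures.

Re ≈ 1.68×10^6; turbulent; f ≈ 0.0216

Re = VD/ν = 3.560·0.204/4.32×10^-7 = 1.68×10^6
Re > 4000 → turbulent; ε/D = 0.00142
Swamee-Jain: f = 0.02163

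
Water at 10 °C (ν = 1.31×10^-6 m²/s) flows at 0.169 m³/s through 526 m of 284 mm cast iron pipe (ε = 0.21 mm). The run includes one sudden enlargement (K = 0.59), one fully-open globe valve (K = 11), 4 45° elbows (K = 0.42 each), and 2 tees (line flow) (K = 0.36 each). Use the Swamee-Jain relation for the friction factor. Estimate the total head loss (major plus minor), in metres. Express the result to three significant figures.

V = 4Q/(πD²) = 2.668 m/s; V²/2g = 0.3628 m
Re = 5.78×10^5, ε/D = 7.39×10^-4 → f = 0.01903 (Swamee-Jain)
Major: h_f = f(L/D)·V²/2g = 0.01903·1852·0.3628 = 12.78 m
Minor: ΣK = 14.0; h_m = ΣK·V²/2g = 5.075 m
Total H_L = 12.78 + 5.075 = 17.86 m

H_L ≈ 17.9 m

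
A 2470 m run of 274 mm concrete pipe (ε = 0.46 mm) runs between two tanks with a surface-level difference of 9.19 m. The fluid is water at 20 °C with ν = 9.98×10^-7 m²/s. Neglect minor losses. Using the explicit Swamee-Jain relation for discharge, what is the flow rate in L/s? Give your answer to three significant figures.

Q ≈ 54.8 L/s

Swamee-Jain (Type II): Q = -0.965·√(gD⁵h_f/L)·ln[ε/(3.7D) + √(3.17ν²L/(gD³h_f))]
√(gD⁵h_f/L) = √(9.81·0.274⁵·9.19/2470) = 0.007508
ε/(3.7D) = 4.54×10^-4; √(3.17ν²L/(gD³h_f)) = 6.48×10^-5
Q = -0.965·0.007508·ln(5.186×10^-4) = 0.05481 m³/s
Check: V = 0.929 m/s, Re = 2.55×10^5, f = 0.02332, h_f = 9.26 m ≈ 9.19 m ✓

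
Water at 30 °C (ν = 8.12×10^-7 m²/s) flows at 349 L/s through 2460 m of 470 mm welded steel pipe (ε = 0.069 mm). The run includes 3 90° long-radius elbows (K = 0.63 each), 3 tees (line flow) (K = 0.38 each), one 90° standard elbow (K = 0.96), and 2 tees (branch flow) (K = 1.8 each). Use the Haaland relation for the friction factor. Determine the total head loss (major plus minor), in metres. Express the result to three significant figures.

H_L ≈ 16.5 m

V = 4Q/(πD²) = 2.012 m/s; V²/2g = 0.2062 m
Re = 1.16×10^6, ε/D = 1.47×10^-4 → f = 0.01384 (Haaland)
Major: h_f = f(L/D)·V²/2g = 0.01384·5234·0.2062 = 14.94 m
Minor: ΣK = 7.59; h_m = ΣK·V²/2g = 1.565 m
Total H_L = 14.94 + 1.565 = 16.50 m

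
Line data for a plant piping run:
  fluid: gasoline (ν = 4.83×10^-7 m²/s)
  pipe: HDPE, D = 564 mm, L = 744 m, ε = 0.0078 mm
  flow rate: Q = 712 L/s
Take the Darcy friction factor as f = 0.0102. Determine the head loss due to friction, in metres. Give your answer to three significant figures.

h_f ≈ 5.57 m

V = 4Q/(πD²) = 4·0.712/(π·0.564²) = 2.850 m/s
h_f = f(L/D)V²/(2g) = 0.01020·(744/0.564)·2.850²/(2·9.81) = 5.570 m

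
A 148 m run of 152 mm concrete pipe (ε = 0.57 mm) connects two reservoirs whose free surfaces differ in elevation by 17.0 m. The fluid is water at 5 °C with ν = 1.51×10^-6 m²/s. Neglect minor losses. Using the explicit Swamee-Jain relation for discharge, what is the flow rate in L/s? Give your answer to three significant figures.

Q ≈ 63.2 L/s

Swamee-Jain (Type II): Q = -0.965·√(gD⁵h_f/L)·ln[ε/(3.7D) + √(3.17ν²L/(gD³h_f))]
√(gD⁵h_f/L) = √(9.81·0.152⁵·17.0/148) = 0.009562
ε/(3.7D) = 0.00101; √(3.17ν²L/(gD³h_f)) = 4.27×10^-5
Q = -0.965·0.009562·ln(0.001056) = 0.06323 m³/s
Check: V = 3.48 m/s, Re = 3.51×10^5, f = 0.02835, h_f = 17.1 m ≈ 17.0 m ✓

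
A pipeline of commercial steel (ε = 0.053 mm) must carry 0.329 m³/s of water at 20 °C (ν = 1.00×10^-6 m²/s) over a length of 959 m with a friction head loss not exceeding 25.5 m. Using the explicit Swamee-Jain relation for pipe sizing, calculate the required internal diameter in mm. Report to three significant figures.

Swamee-Jain (Type III): D = 0.66·[ε^1.25·(LQ²/(gh_f))^4.75 + ν·Q^9.4·(L/(gh_f))^5.2]^0.04
LQ²/(gh_f) = 0.4150; L/(gh_f) = 3.834
Term 1 = ε^1.25·(…)^4.75 = 6.93×10^-8; Term 2 = ν·Q^9.4·(…)^5.2 = 3.14×10^-8
D = 0.66·(6.93×10^-8 + 3.14×10^-8)^0.04 = 0.3465 m = 346 mm
Check: V = 3.49 m/s, Re = 1.21×10^6, f = 0.01406, h_f = 24.1 m ≈ 25.5 m ✓

D ≈ 346 mm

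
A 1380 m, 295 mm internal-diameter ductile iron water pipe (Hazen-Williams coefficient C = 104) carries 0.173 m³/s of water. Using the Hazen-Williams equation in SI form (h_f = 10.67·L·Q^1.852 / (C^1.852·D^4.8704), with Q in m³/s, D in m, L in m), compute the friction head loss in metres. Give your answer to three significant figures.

h_f ≈ 40.1 m

h_f = 10.67·1380·0.173^1.852 / (104^1.852·0.295^4.8704) = 40.14 m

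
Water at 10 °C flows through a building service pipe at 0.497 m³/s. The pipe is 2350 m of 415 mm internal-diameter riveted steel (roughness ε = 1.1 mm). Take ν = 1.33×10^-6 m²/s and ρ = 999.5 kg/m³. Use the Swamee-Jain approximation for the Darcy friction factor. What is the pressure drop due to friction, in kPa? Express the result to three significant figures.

Δp ≈ 973 kPa

V = 4Q/(πD²) = 4·0.497/(π·0.415²) = 3.674 m/s
Re = VD/ν = 3.674·0.415/1.33×10^-6 = 1.15×10^6 → turbulent
ε/D = 1.1/415 = 0.00265
Swamee-Jain: f = 0.02547
h_f = f(L/D)V²/(2g) = 0.02547·(2350/0.415)·3.674²/(2·9.81) = 99.25 m
Δp = ρg·h_f = 999.5·9.81·99.25 = 973.2 kPa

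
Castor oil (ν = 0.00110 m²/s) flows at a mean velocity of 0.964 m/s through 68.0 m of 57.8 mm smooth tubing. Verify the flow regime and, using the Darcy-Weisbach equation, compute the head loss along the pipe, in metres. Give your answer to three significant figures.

h_f ≈ 70.4 m

Re = VD/ν = 0.964·0.05780/0.00110 = 50.7 → laminar (Re < 2300)
f = 64/Re = 1.263
h_f = f(L/D)V²/(2g) = 1.263·(68.0/0.05780)·0.964²/(2·9.81) = 70.41 m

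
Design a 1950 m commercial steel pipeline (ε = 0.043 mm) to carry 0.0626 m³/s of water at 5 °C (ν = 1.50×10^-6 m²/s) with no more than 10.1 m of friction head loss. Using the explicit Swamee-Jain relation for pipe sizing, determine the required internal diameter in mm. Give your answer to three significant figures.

Swamee-Jain (Type III): D = 0.66·[ε^1.25·(LQ²/(gh_f))^4.75 + ν·Q^9.4·(L/(gh_f))^5.2]^0.04
LQ²/(gh_f) = 0.07712; L/(gh_f) = 19.68
Term 1 = ε^1.25·(…)^4.75 = 1.80×10^-11; Term 2 = ν·Q^9.4·(…)^5.2 = 3.92×10^-11
D = 0.66·(1.80×10^-11 + 3.92×10^-11)^0.04 = 0.2569 m = 257 mm
Check: V = 1.21 m/s, Re = 2.07×10^5, f = 0.01682, h_f = 9.48 m ≈ 10.1 m ✓

D ≈ 257 mm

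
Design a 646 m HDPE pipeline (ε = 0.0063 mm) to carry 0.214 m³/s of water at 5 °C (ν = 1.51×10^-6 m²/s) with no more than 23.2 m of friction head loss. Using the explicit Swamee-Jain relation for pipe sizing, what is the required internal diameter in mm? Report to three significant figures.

Swamee-Jain (Type III): D = 0.66·[ε^1.25·(LQ²/(gh_f))^4.75 + ν·Q^9.4·(L/(gh_f))^5.2]^0.04
LQ²/(gh_f) = 0.1300; L/(gh_f) = 2.838
Term 1 = ε^1.25·(…)^4.75 = 1.95×10^-11; Term 2 = ν·Q^9.4·(…)^5.2 = 1.74×10^-10
D = 0.66·(1.95×10^-11 + 1.74×10^-10)^0.04 = 0.2698 m = 270 mm
Check: V = 3.74 m/s, Re = 6.69×10^5, f = 0.01287, h_f = 22.0 m ≈ 23.2 m ✓

D ≈ 270 mm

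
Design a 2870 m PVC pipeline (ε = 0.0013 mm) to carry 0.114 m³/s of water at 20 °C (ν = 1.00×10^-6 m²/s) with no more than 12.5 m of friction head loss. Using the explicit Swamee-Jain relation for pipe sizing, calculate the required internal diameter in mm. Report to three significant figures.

Swamee-Jain (Type III): D = 0.66·[ε^1.25·(LQ²/(gh_f))^4.75 + ν·Q^9.4·(L/(gh_f))^5.2]^0.04
LQ²/(gh_f) = 0.3042; L/(gh_f) = 23.40
Term 1 = ε^1.25·(…)^4.75 = 1.54×10^-10; Term 2 = ν·Q^9.4·(…)^5.2 = 1.80×10^-8
D = 0.66·(1.54×10^-10 + 1.80×10^-8)^0.04 = 0.3235 m = 324 mm
Check: V = 1.39 m/s, Re = 4.49×10^5, f = 0.01341, h_f = 11.7 m ≈ 12.5 m ✓

D ≈ 324 mm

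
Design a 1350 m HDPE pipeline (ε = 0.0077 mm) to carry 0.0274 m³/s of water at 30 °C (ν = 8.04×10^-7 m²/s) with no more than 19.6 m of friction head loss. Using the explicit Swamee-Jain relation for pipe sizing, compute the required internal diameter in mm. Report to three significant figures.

Swamee-Jain (Type III): D = 0.66·[ε^1.25·(LQ²/(gh_f))^4.75 + ν·Q^9.4·(L/(gh_f))^5.2]^0.04
LQ²/(gh_f) = 0.005271; L/(gh_f) = 7.021
Term 1 = ε^1.25·(…)^4.75 = 6.13×10^-18; Term 2 = ν·Q^9.4·(…)^5.2 = 4.18×10^-17
D = 0.66·(6.13×10^-18 + 4.18×10^-17)^0.04 = 0.1468 m = 147 mm
Check: V = 1.62 m/s, Re = 2.96×10^5, f = 0.01500, h_f = 18.4 m ≈ 19.6 m ✓

D ≈ 147 mm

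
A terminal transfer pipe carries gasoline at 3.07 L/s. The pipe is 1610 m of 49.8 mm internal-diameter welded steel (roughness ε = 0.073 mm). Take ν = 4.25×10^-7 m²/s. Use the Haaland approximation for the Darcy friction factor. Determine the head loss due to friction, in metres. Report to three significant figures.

V = 4Q/(πD²) = 4·0.00307/(π·0.0498²) = 1.576 m/s
Re = VD/ν = 1.576·0.0498/4.25×10^-7 = 1.85×10^5 → turbulent
ε/D = 0.073/49.8 = 0.00147
Haaland: f = 0.02268
h_f = f(L/D)V²/(2g) = 0.02268·(1610/0.0498)·1.576²/(2·9.81) = 92.84 m

h_f ≈ 92.8 m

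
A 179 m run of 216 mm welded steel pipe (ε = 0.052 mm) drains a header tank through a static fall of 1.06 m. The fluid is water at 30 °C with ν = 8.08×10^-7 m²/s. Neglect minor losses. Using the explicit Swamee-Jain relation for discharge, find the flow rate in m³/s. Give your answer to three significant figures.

Swamee-Jain (Type II): Q = -0.965·√(gD⁵h_f/L)·ln[ε/(3.7D) + √(3.17ν²L/(gD³h_f))]
√(gD⁵h_f/L) = √(9.81·0.216⁵·1.06/179) = 0.005226
ε/(3.7D) = 6.51×10^-5; √(3.17ν²L/(gD³h_f)) = 5.95×10^-5
Q = -0.965·0.005226·ln(1.245×10^-4) = 0.04535 m³/s
Check: V = 1.24 m/s, Re = 3.31×10^5, f = 0.01647, h_f = 1.07 m ≈ 1.06 m ✓

Q ≈ 0.0453 m³/s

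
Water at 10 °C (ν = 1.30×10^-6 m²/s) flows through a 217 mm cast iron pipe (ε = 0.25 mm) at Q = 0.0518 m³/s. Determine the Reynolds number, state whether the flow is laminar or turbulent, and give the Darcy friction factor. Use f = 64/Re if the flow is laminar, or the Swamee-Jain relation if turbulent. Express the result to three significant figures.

Re ≈ 2.34×10^5; turbulent; f ≈ 0.0216

V = 4Q/(πD²) = 1.401 m/s
Re = VD/ν = 1.401·0.217/1.30×10^-6 = 2.34×10^5
Re > 4000 → turbulent; ε/D = 0.00115
Swamee-Jain: f = 0.02160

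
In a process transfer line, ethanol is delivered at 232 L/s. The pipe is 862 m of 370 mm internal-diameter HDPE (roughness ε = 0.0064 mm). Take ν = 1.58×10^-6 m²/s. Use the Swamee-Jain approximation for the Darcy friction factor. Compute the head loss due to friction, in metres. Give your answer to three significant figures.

h_f ≈ 7.38 m

V = 4Q/(πD²) = 4·0.232/(π·0.370²) = 2.158 m/s
Re = VD/ν = 2.158·0.370/1.58×10^-6 = 5.05×10^5 → turbulent
ε/D = 0.0064/370 = 1.73×10^-5
Swamee-Jain: f = 0.01334
h_f = f(L/D)V²/(2g) = 0.01334·(862/0.370)·2.158²/(2·9.81) = 7.376 m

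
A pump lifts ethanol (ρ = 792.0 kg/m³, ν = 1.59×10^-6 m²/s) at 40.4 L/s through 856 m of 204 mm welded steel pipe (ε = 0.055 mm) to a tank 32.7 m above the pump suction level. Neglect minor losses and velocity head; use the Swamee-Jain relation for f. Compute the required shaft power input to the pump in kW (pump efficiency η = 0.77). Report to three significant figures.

P_shaft ≈ 15.7 kW

V = 4Q/(πD²) = 1.236 m/s; Re = 1.59×10^5; ε/D = 2.70×10^-4; f = 0.01811
h_f = f(L/D)V²/2g = 5.919 m
Total head H = z + h_f = 32.7 + 5.919 = 38.62 m
P_hyd = ρgQH = 792.0·9.81·0.0404·38.62 = 12.12 kW
P_shaft = P_hyd/η = 12.12/0.77 = 15.74 kW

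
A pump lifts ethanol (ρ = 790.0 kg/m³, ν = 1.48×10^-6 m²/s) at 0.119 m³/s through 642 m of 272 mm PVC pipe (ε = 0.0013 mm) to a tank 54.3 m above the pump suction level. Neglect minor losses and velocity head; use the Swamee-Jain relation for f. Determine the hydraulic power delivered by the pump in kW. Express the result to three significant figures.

P_hyd ≈ 56.5 kW

V = 4Q/(πD²) = 2.048 m/s; Re = 3.76×10^5; ε/D = 4.78×10^-6; f = 0.01385
h_f = f(L/D)V²/2g = 6.986 m
Total head H = z + h_f = 54.3 + 6.986 = 61.29 m
P_hyd = ρgQH = 790.0·9.81·0.119·61.29 = 56.52 kW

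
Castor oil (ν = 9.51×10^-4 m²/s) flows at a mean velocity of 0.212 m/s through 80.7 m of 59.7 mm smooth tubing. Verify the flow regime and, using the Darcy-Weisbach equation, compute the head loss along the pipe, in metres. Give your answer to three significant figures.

Re = VD/ν = 0.212·0.05970/9.51×10^-4 = 13.3 → laminar (Re < 2300)
f = 64/Re = 4.809
h_f = f(L/D)V²/(2g) = 4.809·(80.7/0.05970)·0.212²/(2·9.81) = 14.89 m

h_f ≈ 14.9 m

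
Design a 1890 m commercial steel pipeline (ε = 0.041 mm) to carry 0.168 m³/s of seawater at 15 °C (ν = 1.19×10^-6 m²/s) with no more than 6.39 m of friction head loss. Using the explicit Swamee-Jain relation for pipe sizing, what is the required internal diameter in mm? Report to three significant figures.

D ≈ 404 mm

Swamee-Jain (Type III): D = 0.66·[ε^1.25·(LQ²/(gh_f))^4.75 + ν·Q^9.4·(L/(gh_f))^5.2]^0.04
LQ²/(gh_f) = 0.8510; L/(gh_f) = 30.15
Term 1 = ε^1.25·(…)^4.75 = 1.52×10^-6; Term 2 = ν·Q^9.4·(…)^5.2 = 3.06×10^-6
D = 0.66·(1.52×10^-6 + 3.06×10^-6)^0.04 = 0.4036 m = 404 mm
Check: V = 1.31 m/s, Re = 4.45×10^5, f = 0.01468, h_f = 6.04 m ≈ 6.39 m ✓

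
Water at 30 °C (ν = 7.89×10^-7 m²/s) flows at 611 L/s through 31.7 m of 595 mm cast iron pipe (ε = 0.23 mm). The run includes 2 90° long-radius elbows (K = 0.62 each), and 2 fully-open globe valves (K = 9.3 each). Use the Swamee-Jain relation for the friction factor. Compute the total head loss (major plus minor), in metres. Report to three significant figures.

H_L ≈ 5.10 m

V = 4Q/(πD²) = 2.197 m/s; V²/2g = 0.2461 m
Re = 1.66×10^6, ε/D = 3.87×10^-4 → f = 0.01623 (Swamee-Jain)
Major: h_f = f(L/D)·V²/2g = 0.01623·53.28·0.2461 = 0.2128 m
Minor: ΣK = 19.8; h_m = ΣK·V²/2g = 4.883 m
Total H_L = 0.2128 + 4.883 = 5.096 m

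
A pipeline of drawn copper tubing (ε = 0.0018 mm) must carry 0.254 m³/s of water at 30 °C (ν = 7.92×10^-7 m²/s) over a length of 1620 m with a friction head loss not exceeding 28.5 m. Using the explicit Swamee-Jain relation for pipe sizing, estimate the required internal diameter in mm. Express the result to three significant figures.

D ≈ 324 mm

Swamee-Jain (Type III): D = 0.66·[ε^1.25·(LQ²/(gh_f))^4.75 + ν·Q^9.4·(L/(gh_f))^5.2]^0.04
LQ²/(gh_f) = 0.3738; L/(gh_f) = 5.794
Term 1 = ε^1.25·(…)^4.75 = 6.16×10^-10; Term 2 = ν·Q^9.4·(…)^5.2 = 1.87×10^-8
D = 0.66·(6.16×10^-10 + 1.87×10^-8)^0.04 = 0.3243 m = 324 mm
Check: V = 3.07 m/s, Re = 1.26×10^6, f = 0.01133, h_f = 27.3 m ≈ 28.5 m ✓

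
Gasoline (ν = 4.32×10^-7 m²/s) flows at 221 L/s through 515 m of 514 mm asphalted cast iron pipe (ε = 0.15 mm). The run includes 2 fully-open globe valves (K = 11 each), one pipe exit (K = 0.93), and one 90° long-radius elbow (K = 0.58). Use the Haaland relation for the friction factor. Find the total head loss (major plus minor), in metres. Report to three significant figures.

V = 4Q/(πD²) = 1.065 m/s; V²/2g = 0.05782 m
Re = 1.27×10^6, ε/D = 2.92×10^-4 → f = 0.01540 (Haaland)
Major: h_f = f(L/D)·V²/2g = 0.01540·1002·0.05782 = 0.8920 m
Minor: ΣK = 23.5; h_m = ΣK·V²/2g = 1.359 m
Total H_L = 0.8920 + 1.359 = 2.251 m

H_L ≈ 2.25 m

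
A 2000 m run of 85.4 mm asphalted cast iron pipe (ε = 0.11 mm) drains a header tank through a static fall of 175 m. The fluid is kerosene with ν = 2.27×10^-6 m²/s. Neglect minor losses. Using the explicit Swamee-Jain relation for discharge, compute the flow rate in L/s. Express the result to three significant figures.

Swamee-Jain (Type II): Q = -0.965·√(gD⁵h_f/L)·ln[ε/(3.7D) + √(3.17ν²L/(gD³h_f))]
√(gD⁵h_f/L) = √(9.81·0.0854⁵·175/2000) = 0.001975
ε/(3.7D) = 3.48×10^-4; √(3.17ν²L/(gD³h_f)) = 1.75×10^-4
Q = -0.965·0.001975·ln(5.229×10^-4) = 0.01440 m³/s
Check: V = 2.51 m/s, Re = 9.46×10^4, f = 0.02340, h_f = 176 m ≈ 175 m ✓

Q ≈ 14.4 L/s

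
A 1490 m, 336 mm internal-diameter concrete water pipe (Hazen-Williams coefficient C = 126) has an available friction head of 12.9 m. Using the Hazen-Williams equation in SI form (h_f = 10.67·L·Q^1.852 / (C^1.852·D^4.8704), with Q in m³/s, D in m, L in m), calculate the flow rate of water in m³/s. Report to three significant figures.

Q ≈ 0.153 m³/s

Rearranging: Q = [h_f·C^1.852·D^4.8704 / (10.67·L)]^(1/1.852)
Q = [12.9·126^1.852·0.336^4.8704 / (10.67·1490)]^0.540 = 0.1534 m³/s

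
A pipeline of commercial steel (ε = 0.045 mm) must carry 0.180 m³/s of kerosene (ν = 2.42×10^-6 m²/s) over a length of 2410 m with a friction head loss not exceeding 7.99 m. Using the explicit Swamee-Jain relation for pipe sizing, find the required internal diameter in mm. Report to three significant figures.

Swamee-Jain (Type III): D = 0.66·[ε^1.25·(LQ²/(gh_f))^4.75 + ν·Q^9.4·(L/(gh_f))^5.2]^0.04
LQ²/(gh_f) = 0.9962; L/(gh_f) = 30.75
Term 1 = ε^1.25·(…)^4.75 = 3.62×10^-6; Term 2 = ν·Q^9.4·(…)^5.2 = 1.32×10^-5
D = 0.66·(3.62×10^-6 + 1.32×10^-5)^0.04 = 0.4252 m = 425 mm
Check: V = 1.27 m/s, Re = 2.23×10^5, f = 0.01617, h_f = 7.51 m ≈ 7.99 m ✓

D ≈ 425 mm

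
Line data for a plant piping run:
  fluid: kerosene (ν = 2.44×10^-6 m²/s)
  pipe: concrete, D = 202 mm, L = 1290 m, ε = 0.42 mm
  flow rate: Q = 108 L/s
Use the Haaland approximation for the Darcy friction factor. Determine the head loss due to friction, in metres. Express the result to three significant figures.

h_f ≈ 89.7 m

V = 4Q/(πD²) = 4·0.108/(π·0.202²) = 3.370 m/s
Re = VD/ν = 3.370·0.202/2.44×10^-6 = 2.79×10^5 → turbulent
ε/D = 0.42/202 = 0.00208
Haaland: f = 0.02427
h_f = f(L/D)V²/(2g) = 0.02427·(1290/0.202)·3.370²/(2·9.81) = 89.70 m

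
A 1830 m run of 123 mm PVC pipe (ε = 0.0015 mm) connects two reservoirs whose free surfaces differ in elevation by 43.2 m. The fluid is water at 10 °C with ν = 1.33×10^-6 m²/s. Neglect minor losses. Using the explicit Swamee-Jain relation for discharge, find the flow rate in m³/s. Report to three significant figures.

Swamee-Jain (Type II): Q = -0.965·√(gD⁵h_f/L)·ln[ε/(3.7D) + √(3.17ν²L/(gD³h_f))]
√(gD⁵h_f/L) = √(9.81·0.123⁵·43.2/1830) = 0.002553
ε/(3.7D) = 3.30×10^-6; √(3.17ν²L/(gD³h_f)) = 1.14×10^-4
Q = -0.965·0.002553·ln(1.174×10^-4) = 0.02230 m³/s
Check: V = 1.88 m/s, Re = 1.74×10^5, f = 0.01607, h_f = 42.9 m ≈ 43.2 m ✓

Q ≈ 0.0223 m³/s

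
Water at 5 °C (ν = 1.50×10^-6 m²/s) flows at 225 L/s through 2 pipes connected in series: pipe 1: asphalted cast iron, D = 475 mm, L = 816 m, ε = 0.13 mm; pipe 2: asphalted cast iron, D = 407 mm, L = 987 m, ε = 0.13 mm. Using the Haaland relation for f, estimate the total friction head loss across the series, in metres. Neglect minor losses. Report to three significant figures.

Pipe 1: V = 1.270 m/s, Re = 4.02×10^5, ε/D = 2.74×10^-4, f = 0.01620, h_1 = f(L/D)V²/2g = 2.287 m
Pipe 2: V = 1.729 m/s, Re = 4.69×10^5, ε/D = 3.19×10^-4, f = 0.01637, h_2 = f(L/D)V²/2g = 6.053 m
Series → Q common, losses add: H = Σh = 8.340 m

H ≈ 8.34 m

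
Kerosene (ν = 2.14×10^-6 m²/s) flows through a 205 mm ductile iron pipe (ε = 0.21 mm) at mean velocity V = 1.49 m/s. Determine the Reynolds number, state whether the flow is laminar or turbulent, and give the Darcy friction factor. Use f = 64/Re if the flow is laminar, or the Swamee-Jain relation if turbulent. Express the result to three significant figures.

Re ≈ 1.43×10^5; turbulent; f ≈ 0.0218

Re = VD/ν = 1.490·0.205/2.14×10^-6 = 1.43×10^5
Re > 4000 → turbulent; ε/D = 0.00102
Swamee-Jain: f = 0.02177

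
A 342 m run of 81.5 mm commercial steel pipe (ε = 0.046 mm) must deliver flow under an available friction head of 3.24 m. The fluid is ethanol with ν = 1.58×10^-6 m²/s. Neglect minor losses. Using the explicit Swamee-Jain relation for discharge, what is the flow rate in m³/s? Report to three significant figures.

Q ≈ 0.00419 m³/s

Swamee-Jain (Type II): Q = -0.965·√(gD⁵h_f/L)·ln[ε/(3.7D) + √(3.17ν²L/(gD³h_f))]
√(gD⁵h_f/L) = √(9.81·0.0815⁵·3.24/342) = 5.781×10^-4
ε/(3.7D) = 1.53×10^-4; √(3.17ν²L/(gD³h_f)) = 3.97×10^-4
Q = -0.965·5.781×10^-4·ln(5.491×10^-4) = 0.004188 m³/s
Check: V = 0.803 m/s, Re = 4.14×10^4, f = 0.02357, h_f = 3.25 m ≈ 3.24 m ✓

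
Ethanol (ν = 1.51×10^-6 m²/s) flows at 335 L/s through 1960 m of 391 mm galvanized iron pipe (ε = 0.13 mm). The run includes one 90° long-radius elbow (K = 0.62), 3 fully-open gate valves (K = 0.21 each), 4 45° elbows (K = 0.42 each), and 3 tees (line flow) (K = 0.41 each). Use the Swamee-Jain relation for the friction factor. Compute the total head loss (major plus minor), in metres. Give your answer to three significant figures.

H_L ≈ 34.0 m

V = 4Q/(πD²) = 2.790 m/s; V²/2g = 0.3967 m
Re = 7.22×10^5, ε/D = 3.32×10^-4 → f = 0.01628 (Swamee-Jain)
Major: h_f = f(L/D)·V²/2g = 0.01628·5013·0.3967 = 32.37 m
Minor: ΣK = 4.16; h_m = ΣK·V²/2g = 1.650 m
Total H_L = 32.37 + 1.650 = 34.02 m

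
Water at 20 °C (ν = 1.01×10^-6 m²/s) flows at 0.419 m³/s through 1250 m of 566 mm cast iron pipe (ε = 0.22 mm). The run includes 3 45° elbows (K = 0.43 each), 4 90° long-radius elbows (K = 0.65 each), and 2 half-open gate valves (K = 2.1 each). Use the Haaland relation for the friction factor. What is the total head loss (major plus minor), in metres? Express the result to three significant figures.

H_L ≈ 6.26 m

V = 4Q/(πD²) = 1.665 m/s; V²/2g = 0.1413 m
Re = 9.33×10^5, ε/D = 3.89×10^-4 → f = 0.01639 (Haaland)
Major: h_f = f(L/D)·V²/2g = 0.01639·2208·0.1413 = 5.116 m
Minor: ΣK = 8.09; h_m = ΣK·V²/2g = 1.143 m
Total H_L = 5.116 + 1.143 = 6.259 m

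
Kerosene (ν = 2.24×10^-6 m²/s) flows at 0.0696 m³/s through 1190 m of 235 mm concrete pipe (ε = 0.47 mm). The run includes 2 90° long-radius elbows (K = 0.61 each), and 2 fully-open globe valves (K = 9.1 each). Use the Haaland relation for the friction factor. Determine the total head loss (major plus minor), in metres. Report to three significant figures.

H_L ≈ 18.8 m

V = 4Q/(πD²) = 1.605 m/s; V²/2g = 0.1312 m
Re = 1.68×10^5, ε/D = 0.00200 → f = 0.02439 (Haaland)
Major: h_f = f(L/D)·V²/2g = 0.02439·5064·0.1312 = 16.21 m
Minor: ΣK = 19.4; h_m = ΣK·V²/2g = 2.549 m
Total H_L = 16.21 + 2.549 = 18.76 m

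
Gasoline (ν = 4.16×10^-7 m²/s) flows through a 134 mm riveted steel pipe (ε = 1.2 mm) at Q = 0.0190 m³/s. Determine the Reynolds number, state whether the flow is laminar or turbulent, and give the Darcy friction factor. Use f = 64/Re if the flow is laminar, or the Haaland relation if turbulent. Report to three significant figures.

V = 4Q/(πD²) = 1.347 m/s
Re = VD/ν = 1.347·0.134/4.16×10^-7 = 4.34×10^5
Re > 4000 → turbulent; ε/D = 0.00896
Haaland: f = 0.03674

Re ≈ 4.34×10^5; turbulent; f ≈ 0.0367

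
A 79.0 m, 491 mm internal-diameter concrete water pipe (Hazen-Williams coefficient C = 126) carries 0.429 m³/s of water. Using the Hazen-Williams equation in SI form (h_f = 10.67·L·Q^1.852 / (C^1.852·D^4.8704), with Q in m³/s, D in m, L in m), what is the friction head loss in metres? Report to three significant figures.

h_f ≈ 0.724 m

h_f = 10.67·79.0·0.429^1.852 / (126^1.852·0.491^4.8704) = 0.7241 m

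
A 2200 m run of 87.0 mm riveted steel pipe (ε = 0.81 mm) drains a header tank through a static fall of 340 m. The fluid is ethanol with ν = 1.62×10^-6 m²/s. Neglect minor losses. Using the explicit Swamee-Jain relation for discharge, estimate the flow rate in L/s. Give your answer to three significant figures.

Swamee-Jain (Type II): Q = -0.965·√(gD⁵h_f/L)·ln[ε/(3.7D) + √(3.17ν²L/(gD³h_f))]
√(gD⁵h_f/L) = √(9.81·0.0870⁵·340/2200) = 0.002749
ε/(3.7D) = 0.00252; √(3.17ν²L/(gD³h_f)) = 9.13×10^-5
Q = -0.965·0.002749·ln(0.002608) = 0.01578 m³/s
Check: V = 2.65 m/s, Re = 1.43×10^5, f = 0.03764, h_f = 342 m ≈ 340 m ✓

Q ≈ 15.8 L/s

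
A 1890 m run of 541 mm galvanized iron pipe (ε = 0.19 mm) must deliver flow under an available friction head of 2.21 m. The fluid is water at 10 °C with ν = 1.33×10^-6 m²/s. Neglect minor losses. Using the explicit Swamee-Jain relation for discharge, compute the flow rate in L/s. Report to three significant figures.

Q ≈ 196 L/s

Swamee-Jain (Type II): Q = -0.965·√(gD⁵h_f/L)·ln[ε/(3.7D) + √(3.17ν²L/(gD³h_f))]
√(gD⁵h_f/L) = √(9.81·0.541⁵·2.21/1890) = 0.02306
ε/(3.7D) = 9.49×10^-5; √(3.17ν²L/(gD³h_f)) = 5.56×10^-5
Q = -0.965·0.02306·ln(1.505×10^-4) = 0.1958 m³/s
Check: V = 0.852 m/s, Re = 3.47×10^5, f = 0.01721, h_f = 2.22 m ≈ 2.21 m ✓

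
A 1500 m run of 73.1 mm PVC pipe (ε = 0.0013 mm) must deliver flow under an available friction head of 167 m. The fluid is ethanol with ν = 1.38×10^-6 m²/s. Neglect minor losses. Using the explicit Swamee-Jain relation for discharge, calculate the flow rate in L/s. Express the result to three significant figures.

Swamee-Jain (Type II): Q = -0.965·√(gD⁵h_f/L)·ln[ε/(3.7D) + √(3.17ν²L/(gD³h_f))]
√(gD⁵h_f/L) = √(9.81·0.0731⁵·167/1500) = 0.001510
ε/(3.7D) = 4.81×10^-6; √(3.17ν²L/(gD³h_f)) = 1.19×10^-4
Q = -0.965·0.001510·ln(1.238×10^-4) = 0.01311 m³/s
Check: V = 3.12 m/s, Re = 1.65×10^5, f = 0.01627, h_f = 166 m ≈ 167 m ✓

Q ≈ 13.1 L/s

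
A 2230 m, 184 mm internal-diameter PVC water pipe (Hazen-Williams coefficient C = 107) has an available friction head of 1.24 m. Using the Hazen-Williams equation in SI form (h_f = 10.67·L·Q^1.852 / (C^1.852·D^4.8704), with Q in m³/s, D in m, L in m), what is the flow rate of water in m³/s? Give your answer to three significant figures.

Q ≈ 0.00607 m³/s

Rearranging: Q = [h_f·C^1.852·D^4.8704 / (10.67·L)]^(1/1.852)
Q = [1.24·107^1.852·0.184^4.8704 / (10.67·2230)]^0.540 = 0.006072 m³/s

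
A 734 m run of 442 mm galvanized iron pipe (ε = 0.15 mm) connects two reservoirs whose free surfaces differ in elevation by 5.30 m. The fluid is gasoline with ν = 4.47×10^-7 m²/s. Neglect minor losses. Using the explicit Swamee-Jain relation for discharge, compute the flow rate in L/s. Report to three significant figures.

Swamee-Jain (Type II): Q = -0.965·√(gD⁵h_f/L)·ln[ε/(3.7D) + √(3.17ν²L/(gD³h_f))]
√(gD⁵h_f/L) = √(9.81·0.442⁵·5.30/734) = 0.03457
ε/(3.7D) = 9.17×10^-5; √(3.17ν²L/(gD³h_f)) = 1.02×10^-5
Q = -0.965·0.03457·ln(1.019×10^-4) = 0.3066 m³/s
Check: V = 2.00 m/s, Re = 1.98×10^6, f = 0.01576, h_f = 5.33 m ≈ 5.30 m ✓

Q ≈ 307 L/s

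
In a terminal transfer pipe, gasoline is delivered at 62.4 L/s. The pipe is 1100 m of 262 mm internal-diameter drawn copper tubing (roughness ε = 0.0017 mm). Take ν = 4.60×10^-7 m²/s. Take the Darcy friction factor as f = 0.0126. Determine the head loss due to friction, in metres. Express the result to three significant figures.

V = 4Q/(πD²) = 4·0.0624/(π·0.262²) = 1.157 m/s
h_f = f(L/D)V²/(2g) = 0.01260·(1100/0.262)·1.157²/(2·9.81) = 3.612 m

h_f ≈ 3.61 m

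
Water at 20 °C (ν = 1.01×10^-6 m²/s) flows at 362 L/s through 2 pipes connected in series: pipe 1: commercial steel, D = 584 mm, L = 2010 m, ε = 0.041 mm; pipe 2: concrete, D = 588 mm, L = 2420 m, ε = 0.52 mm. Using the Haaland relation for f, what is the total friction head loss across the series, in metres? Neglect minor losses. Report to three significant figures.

Pipe 1: V = 1.351 m/s, Re = 7.81×10^5, ε/D = 7.02×10^-5, f = 0.01319, h_1 = f(L/D)V²/2g = 4.227 m
Pipe 2: V = 1.333 m/s, Re = 7.76×10^5, ε/D = 8.84×10^-4, f = 0.01947, h_2 = f(L/D)V²/2g = 7.259 m
Series → Q common, losses add: H = Σh = 11.49 m

H ≈ 11.5 m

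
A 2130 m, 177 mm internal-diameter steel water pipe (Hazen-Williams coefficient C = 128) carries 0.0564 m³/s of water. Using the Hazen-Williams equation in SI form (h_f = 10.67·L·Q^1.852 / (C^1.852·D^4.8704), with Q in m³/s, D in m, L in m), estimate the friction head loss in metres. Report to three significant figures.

h_f ≈ 63.7 m

h_f = 10.67·2130·0.0564^1.852 / (128^1.852·0.177^4.8704) = 63.68 m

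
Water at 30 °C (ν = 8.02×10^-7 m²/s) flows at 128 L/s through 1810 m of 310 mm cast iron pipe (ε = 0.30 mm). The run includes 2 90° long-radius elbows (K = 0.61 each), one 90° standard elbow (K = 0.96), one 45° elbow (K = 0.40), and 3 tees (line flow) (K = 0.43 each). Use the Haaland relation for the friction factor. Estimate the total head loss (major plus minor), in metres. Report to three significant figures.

V = 4Q/(πD²) = 1.696 m/s; V²/2g = 0.1466 m
Re = 6.56×10^5, ε/D = 9.68×10^-4 → f = 0.01993 (Haaland)
Major: h_f = f(L/D)·V²/2g = 0.01993·5839·0.1466 = 17.06 m
Minor: ΣK = 3.87; h_m = ΣK·V²/2g = 0.5673 m
Total H_L = 17.06 + 0.5673 = 17.63 m

H_L ≈ 17.6 m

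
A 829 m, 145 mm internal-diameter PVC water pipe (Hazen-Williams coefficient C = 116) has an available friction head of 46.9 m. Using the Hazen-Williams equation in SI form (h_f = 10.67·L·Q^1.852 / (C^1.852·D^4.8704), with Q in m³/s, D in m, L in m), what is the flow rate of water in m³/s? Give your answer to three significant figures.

Q ≈ 0.0427 m³/s

Rearranging: Q = [h_f·C^1.852·D^4.8704 / (10.67·L)]^(1/1.852)
Q = [46.9·116^1.852·0.145^4.8704 / (10.67·829)]^0.540 = 0.04269 m³/s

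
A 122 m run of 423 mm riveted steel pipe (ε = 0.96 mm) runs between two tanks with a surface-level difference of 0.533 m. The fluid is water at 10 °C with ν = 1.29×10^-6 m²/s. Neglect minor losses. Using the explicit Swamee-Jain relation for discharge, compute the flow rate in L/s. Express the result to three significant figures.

Swamee-Jain (Type II): Q = -0.965·√(gD⁵h_f/L)·ln[ε/(3.7D) + √(3.17ν²L/(gD³h_f))]
√(gD⁵h_f/L) = √(9.81·0.423⁵·0.533/122) = 0.02409
ε/(3.7D) = 6.13×10^-4; √(3.17ν²L/(gD³h_f)) = 4.03×10^-5
Q = -0.965·0.02409·ln(6.537×10^-4) = 0.1705 m³/s
Check: V = 1.21 m/s, Re = 3.98×10^5, f = 0.02477, h_f = 0.536 m ≈ 0.533 m ✓

Q ≈ 170 L/s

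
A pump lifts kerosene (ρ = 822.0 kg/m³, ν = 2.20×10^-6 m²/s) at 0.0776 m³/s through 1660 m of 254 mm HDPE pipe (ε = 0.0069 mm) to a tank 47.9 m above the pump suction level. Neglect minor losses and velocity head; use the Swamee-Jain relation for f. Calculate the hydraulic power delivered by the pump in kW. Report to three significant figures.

V = 4Q/(πD²) = 1.531 m/s; Re = 1.77×10^5; ε/D = 2.72×10^-5; f = 0.01614
h_f = f(L/D)V²/2g = 12.61 m
Total head H = z + h_f = 47.9 + 12.61 = 60.51 m
P_hyd = ρgQH = 822.0·9.81·0.0776·60.51 = 37.86 kW

P_hyd ≈ 37.9 kW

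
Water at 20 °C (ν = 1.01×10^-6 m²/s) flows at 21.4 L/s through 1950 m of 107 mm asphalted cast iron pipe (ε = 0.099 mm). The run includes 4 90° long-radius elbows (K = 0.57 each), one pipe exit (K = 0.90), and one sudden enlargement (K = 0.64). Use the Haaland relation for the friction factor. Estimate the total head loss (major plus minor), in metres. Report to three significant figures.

V = 4Q/(πD²) = 2.380 m/s; V²/2g = 0.2887 m
Re = 2.52×10^5, ε/D = 9.25×10^-4 → f = 0.02036 (Haaland)
Major: h_f = f(L/D)·V²/2g = 0.02036·18224·0.2887 = 107.1 m
Minor: ΣK = 3.82; h_m = ΣK·V²/2g = 1.103 m
Total H_L = 107.1 + 1.103 = 108.2 m

H_L ≈ 108 m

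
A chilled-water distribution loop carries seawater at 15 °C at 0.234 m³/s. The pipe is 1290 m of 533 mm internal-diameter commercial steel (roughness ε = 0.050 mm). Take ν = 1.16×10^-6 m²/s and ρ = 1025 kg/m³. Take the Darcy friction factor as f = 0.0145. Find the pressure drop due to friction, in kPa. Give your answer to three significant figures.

Δp ≈ 19.8 kPa

V = 4Q/(πD²) = 4·0.234/(π·0.533²) = 1.049 m/s
h_f = f(L/D)V²/(2g) = 0.01450·(1290/0.533)·1.049²/(2·9.81) = 1.967 m
Δp = ρg·h_f = 1025·9.81·1.967 = 19.78 kPa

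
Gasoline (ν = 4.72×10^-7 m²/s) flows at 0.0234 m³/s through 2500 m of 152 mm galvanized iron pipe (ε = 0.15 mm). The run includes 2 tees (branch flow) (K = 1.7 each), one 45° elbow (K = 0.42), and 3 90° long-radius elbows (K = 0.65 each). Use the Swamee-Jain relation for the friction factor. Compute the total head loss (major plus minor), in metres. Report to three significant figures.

V = 4Q/(πD²) = 1.290 m/s; V²/2g = 0.08476 m
Re = 4.15×10^5, ε/D = 9.87×10^-4 → f = 0.02042 (Swamee-Jain)
Major: h_f = f(L/D)·V²/2g = 0.02042·16447·0.08476 = 28.47 m
Minor: ΣK = 5.77; h_m = ΣK·V²/2g = 0.4891 m
Total H_L = 28.47 + 0.4891 = 28.96 m

H_L ≈ 29.0 m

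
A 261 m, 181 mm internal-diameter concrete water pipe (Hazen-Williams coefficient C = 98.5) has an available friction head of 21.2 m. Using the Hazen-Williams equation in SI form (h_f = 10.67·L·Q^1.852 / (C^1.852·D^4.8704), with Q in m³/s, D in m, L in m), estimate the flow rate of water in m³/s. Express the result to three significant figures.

Rearranging: Q = [h_f·C^1.852·D^4.8704 / (10.67·L)]^(1/1.852)
Q = [21.2·98.5^1.852·0.181^4.8704 / (10.67·261)]^0.540 = 0.07896 m³/s

Q ≈ 0.0790 m³/s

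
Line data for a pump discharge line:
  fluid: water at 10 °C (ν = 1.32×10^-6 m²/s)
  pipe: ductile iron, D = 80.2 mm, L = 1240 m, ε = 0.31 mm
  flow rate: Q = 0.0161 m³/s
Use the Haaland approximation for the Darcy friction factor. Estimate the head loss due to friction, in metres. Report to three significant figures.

V = 4Q/(πD²) = 4·0.0161/(π·0.0802²) = 3.187 m/s
Re = VD/ν = 3.187·0.0802/1.32×10^-6 = 1.94×10^5 → turbulent
ε/D = 0.31/80.2 = 0.00387
Haaland: f = 0.02871
h_f = f(L/D)V²/(2g) = 0.02871·(1240/0.0802)·3.187²/(2·9.81) = 229.8 m

h_f ≈ 230 m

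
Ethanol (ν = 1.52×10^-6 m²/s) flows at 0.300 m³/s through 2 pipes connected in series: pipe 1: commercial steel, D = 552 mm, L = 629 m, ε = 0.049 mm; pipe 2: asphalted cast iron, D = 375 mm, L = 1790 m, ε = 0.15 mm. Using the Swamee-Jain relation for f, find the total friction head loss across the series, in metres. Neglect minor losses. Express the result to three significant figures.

H ≈ 31.6 m

Pipe 1: V = 1.254 m/s, Re = 4.55×10^5, ε/D = 8.88×10^-5, f = 0.01450, h_1 = f(L/D)V²/2g = 1.323 m
Pipe 2: V = 2.716 m/s, Re = 6.70×10^5, ε/D = 4.00×10^-4, f = 0.01686, h_2 = f(L/D)V²/2g = 30.26 m
Series → Q common, losses add: H = Σh = 31.58 m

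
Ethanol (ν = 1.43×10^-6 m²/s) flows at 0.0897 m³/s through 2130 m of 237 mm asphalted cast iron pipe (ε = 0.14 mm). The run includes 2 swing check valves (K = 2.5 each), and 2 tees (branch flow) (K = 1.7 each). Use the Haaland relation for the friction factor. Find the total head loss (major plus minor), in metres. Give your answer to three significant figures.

V = 4Q/(πD²) = 2.033 m/s; V²/2g = 0.2107 m
Re = 3.37×10^5, ε/D = 5.91×10^-4 → f = 0.01846 (Haaland)
Major: h_f = f(L/D)·V²/2g = 0.01846·8987·0.2107 = 34.96 m
Minor: ΣK = 8.40; h_m = ΣK·V²/2g = 1.770 m
Total H_L = 34.96 + 1.770 = 36.73 m

H_L ≈ 36.7 m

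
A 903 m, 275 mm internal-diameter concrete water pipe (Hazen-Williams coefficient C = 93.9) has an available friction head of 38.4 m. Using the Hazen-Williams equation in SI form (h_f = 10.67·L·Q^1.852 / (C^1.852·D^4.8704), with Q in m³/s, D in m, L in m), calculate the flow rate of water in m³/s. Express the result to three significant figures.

Q ≈ 0.159 m³/s

Rearranging: Q = [h_f·C^1.852·D^4.8704 / (10.67·L)]^(1/1.852)
Q = [38.4·93.9^1.852·0.275^4.8704 / (10.67·903)]^0.540 = 0.1594 m³/s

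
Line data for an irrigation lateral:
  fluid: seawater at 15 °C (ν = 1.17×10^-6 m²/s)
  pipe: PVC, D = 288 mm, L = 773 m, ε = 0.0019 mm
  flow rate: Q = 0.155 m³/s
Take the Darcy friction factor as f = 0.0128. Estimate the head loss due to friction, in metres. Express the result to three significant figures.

V = 4Q/(πD²) = 4·0.155/(π·0.288²) = 2.379 m/s
h_f = f(L/D)V²/(2g) = 0.01280·(773/0.288)·2.379²/(2·9.81) = 9.913 m

h_f ≈ 9.91 m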